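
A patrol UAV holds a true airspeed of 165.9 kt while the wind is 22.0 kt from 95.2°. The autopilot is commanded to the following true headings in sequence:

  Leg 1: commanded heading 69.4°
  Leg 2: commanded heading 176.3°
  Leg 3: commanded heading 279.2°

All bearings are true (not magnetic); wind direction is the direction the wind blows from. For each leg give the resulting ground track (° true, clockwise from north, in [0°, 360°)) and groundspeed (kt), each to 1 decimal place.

Leg 1: heading 69.4°; drift -3.7° → track 65.7°, groundspeed 146.4 kt
Leg 2: heading 176.3°; drift +7.6° → track 183.9°, groundspeed 163.9 kt
Leg 3: heading 279.2°; drift -0.5° → track 278.7°, groundspeed 187.9 kt

Leg 1: track=65.7°, groundspeed=146.4 kt
Leg 2: track=183.9°, groundspeed=163.9 kt
Leg 3: track=278.7°, groundspeed=187.9 kt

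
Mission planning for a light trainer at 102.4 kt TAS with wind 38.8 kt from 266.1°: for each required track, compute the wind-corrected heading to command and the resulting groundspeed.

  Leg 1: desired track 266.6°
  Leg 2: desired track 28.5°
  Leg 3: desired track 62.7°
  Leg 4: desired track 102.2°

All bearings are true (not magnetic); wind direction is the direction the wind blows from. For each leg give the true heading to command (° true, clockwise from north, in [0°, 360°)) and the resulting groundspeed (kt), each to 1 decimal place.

Leg 1: desired track 266.6°; wind correction -0.2° → command heading 266.4°, groundspeed 63.6 kt
Leg 2: desired track 28.5°; wind correction -18.7° → command heading 9.8°, groundspeed 117.8 kt
Leg 3: desired track 62.7°; wind correction -8.7° → command heading 54.0°, groundspeed 136.8 kt
Leg 4: desired track 102.2°; wind correction +6.0° → command heading 108.2°, groundspeed 139.1 kt

Leg 1: heading=266.4°, groundspeed=63.6 kt
Leg 2: heading=9.8°, groundspeed=117.8 kt
Leg 3: heading=54.0°, groundspeed=136.8 kt
Leg 4: heading=108.2°, groundspeed=139.1 kt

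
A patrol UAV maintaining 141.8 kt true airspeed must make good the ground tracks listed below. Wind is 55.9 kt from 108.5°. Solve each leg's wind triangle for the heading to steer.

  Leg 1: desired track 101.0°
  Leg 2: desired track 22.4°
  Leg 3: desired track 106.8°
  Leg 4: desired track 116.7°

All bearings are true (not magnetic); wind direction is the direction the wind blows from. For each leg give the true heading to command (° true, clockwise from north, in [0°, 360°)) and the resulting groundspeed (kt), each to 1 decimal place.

Leg 1: desired track 101.0°; wind correction +2.9° → command heading 103.9°, groundspeed 86.2 kt
Leg 2: desired track 22.4°; wind correction +23.2° → command heading 45.6°, groundspeed 126.6 kt
Leg 3: desired track 106.8°; wind correction +0.7° → command heading 107.5°, groundspeed 85.9 kt
Leg 4: desired track 116.7°; wind correction -3.2° → command heading 113.5°, groundspeed 86.2 kt

Leg 1: heading=103.9°, groundspeed=86.2 kt
Leg 2: heading=45.6°, groundspeed=126.6 kt
Leg 3: heading=107.5°, groundspeed=85.9 kt
Leg 4: heading=113.5°, groundspeed=86.2 kt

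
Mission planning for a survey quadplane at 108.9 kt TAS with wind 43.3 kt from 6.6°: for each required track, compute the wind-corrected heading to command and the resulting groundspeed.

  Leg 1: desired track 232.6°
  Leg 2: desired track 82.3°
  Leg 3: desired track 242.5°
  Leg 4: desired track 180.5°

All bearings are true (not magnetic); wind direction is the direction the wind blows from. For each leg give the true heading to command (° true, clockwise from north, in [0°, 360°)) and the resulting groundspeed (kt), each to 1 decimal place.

Leg 1: desired track 232.6°; wind correction +16.6° → command heading 249.2°, groundspeed 134.4 kt
Leg 2: desired track 82.3°; wind correction -22.7° → command heading 59.6°, groundspeed 89.8 kt
Leg 3: desired track 242.5°; wind correction +19.2° → command heading 261.7°, groundspeed 127.1 kt
Leg 4: desired track 180.5°; wind correction -2.4° → command heading 178.1°, groundspeed 151.9 kt

Leg 1: heading=249.2°, groundspeed=134.4 kt
Leg 2: heading=59.6°, groundspeed=89.8 kt
Leg 3: heading=261.7°, groundspeed=127.1 kt
Leg 4: heading=178.1°, groundspeed=151.9 kt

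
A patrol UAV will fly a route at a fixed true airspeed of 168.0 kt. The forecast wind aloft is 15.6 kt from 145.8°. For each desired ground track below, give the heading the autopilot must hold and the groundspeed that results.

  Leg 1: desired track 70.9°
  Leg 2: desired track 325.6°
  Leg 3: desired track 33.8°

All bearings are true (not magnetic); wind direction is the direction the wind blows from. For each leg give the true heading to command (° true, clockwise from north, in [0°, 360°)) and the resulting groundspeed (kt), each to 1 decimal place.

Leg 1: desired track 70.9°; wind correction +5.1° → command heading 76.0°, groundspeed 163.3 kt
Leg 2: desired track 325.6°; wind correction +0.0° → command heading 325.6°, groundspeed 183.6 kt
Leg 3: desired track 33.8°; wind correction +4.9° → command heading 38.7°, groundspeed 173.2 kt

Leg 1: heading=76.0°, groundspeed=163.3 kt
Leg 2: heading=325.6°, groundspeed=183.6 kt
Leg 3: heading=38.7°, groundspeed=173.2 kt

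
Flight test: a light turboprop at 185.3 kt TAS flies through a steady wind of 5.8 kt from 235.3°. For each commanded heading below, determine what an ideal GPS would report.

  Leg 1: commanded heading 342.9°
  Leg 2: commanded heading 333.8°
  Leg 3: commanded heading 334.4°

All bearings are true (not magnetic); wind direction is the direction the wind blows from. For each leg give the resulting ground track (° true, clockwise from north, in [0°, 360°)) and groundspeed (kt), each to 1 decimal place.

Leg 1: heading 342.9°; drift +1.7° → track 344.6°, groundspeed 187.1 kt
Leg 2: heading 333.8°; drift +1.8° → track 335.6°, groundspeed 186.2 kt
Leg 3: heading 334.4°; drift +1.8° → track 336.2°, groundspeed 186.3 kt

Leg 1: track=344.6°, groundspeed=187.1 kt
Leg 2: track=335.6°, groundspeed=186.2 kt
Leg 3: track=336.2°, groundspeed=186.3 kt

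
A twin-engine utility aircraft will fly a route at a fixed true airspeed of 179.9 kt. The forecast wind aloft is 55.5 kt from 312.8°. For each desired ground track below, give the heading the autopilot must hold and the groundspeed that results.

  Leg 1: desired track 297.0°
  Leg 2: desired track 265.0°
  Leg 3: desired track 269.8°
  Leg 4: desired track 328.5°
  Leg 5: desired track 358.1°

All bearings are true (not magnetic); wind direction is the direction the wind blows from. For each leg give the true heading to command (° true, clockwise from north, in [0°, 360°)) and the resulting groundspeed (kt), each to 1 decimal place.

Leg 1: heading=301.8°, groundspeed=125.9 kt
Leg 2: heading=278.2°, groundspeed=137.9 kt
Leg 3: heading=281.9°, groundspeed=135.3 kt
Leg 4: heading=323.7°, groundspeed=125.8 kt
Leg 5: heading=345.4°, groundspeed=136.5 kt

Leg 1: desired track 297.0°; wind correction +4.8° → command heading 301.8°, groundspeed 125.9 kt
Leg 2: desired track 265.0°; wind correction +13.2° → command heading 278.2°, groundspeed 137.9 kt
Leg 3: desired track 269.8°; wind correction +12.1° → command heading 281.9°, groundspeed 135.3 kt
Leg 4: desired track 328.5°; wind correction -4.8° → command heading 323.7°, groundspeed 125.8 kt
Leg 5: desired track 358.1°; wind correction -12.7° → command heading 345.4°, groundspeed 136.5 kt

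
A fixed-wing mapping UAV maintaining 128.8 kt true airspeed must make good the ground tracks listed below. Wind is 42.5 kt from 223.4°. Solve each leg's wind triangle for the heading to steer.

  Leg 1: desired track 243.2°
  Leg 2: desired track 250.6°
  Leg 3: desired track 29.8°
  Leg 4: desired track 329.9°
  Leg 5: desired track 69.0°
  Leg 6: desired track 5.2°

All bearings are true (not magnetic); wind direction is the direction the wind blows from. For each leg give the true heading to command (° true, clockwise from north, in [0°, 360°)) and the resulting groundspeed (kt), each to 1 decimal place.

Leg 1: heading=236.8°, groundspeed=88.0 kt
Leg 2: heading=241.9°, groundspeed=89.5 kt
Leg 3: heading=25.3°, groundspeed=169.7 kt
Leg 4: heading=311.5°, groundspeed=134.3 kt
Leg 5: heading=77.2°, groundspeed=165.8 kt
Leg 6: heading=353.4°, groundspeed=159.5 kt

Leg 1: desired track 243.2°; wind correction -6.4° → command heading 236.8°, groundspeed 88.0 kt
Leg 2: desired track 250.6°; wind correction -8.7° → command heading 241.9°, groundspeed 89.5 kt
Leg 3: desired track 29.8°; wind correction -4.5° → command heading 25.3°, groundspeed 169.7 kt
Leg 4: desired track 329.9°; wind correction -18.4° → command heading 311.5°, groundspeed 134.3 kt
Leg 5: desired track 69.0°; wind correction +8.2° → command heading 77.2°, groundspeed 165.8 kt
Leg 6: desired track 5.2°; wind correction -11.8° → command heading 353.4°, groundspeed 159.5 kt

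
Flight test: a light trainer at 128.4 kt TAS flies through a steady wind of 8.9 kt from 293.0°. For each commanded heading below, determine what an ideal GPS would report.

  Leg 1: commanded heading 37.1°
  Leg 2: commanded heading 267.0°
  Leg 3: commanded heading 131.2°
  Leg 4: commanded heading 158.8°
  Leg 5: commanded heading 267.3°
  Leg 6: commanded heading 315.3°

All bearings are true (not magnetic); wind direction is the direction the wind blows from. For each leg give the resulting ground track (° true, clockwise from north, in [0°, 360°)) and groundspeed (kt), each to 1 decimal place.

Leg 1: track=40.9°, groundspeed=130.9 kt
Leg 2: track=265.1°, groundspeed=120.5 kt
Leg 3: track=130.0°, groundspeed=136.9 kt
Leg 4: track=156.1°, groundspeed=134.8 kt
Leg 5: track=265.5°, groundspeed=120.4 kt
Leg 6: track=316.9°, groundspeed=120.2 kt

Leg 1: heading 37.1°; drift +3.8° → track 40.9°, groundspeed 130.9 kt
Leg 2: heading 267.0°; drift -1.9° → track 265.1°, groundspeed 120.5 kt
Leg 3: heading 131.2°; drift -1.2° → track 130.0°, groundspeed 136.9 kt
Leg 4: heading 158.8°; drift -2.7° → track 156.1°, groundspeed 134.8 kt
Leg 5: heading 267.3°; drift -1.8° → track 265.5°, groundspeed 120.4 kt
Leg 6: heading 315.3°; drift +1.6° → track 316.9°, groundspeed 120.2 kt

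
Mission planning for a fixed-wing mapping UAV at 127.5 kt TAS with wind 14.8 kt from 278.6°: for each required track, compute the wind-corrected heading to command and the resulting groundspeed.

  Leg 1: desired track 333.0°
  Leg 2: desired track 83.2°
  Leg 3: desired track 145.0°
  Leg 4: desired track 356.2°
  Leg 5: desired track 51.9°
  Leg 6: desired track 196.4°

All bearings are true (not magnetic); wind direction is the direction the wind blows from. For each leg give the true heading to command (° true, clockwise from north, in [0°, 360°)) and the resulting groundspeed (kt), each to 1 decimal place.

Leg 1: desired track 333.0°; wind correction -5.4° → command heading 327.6°, groundspeed 118.3 kt
Leg 2: desired track 83.2°; wind correction -1.8° → command heading 81.4°, groundspeed 141.7 kt
Leg 3: desired track 145.0°; wind correction +4.8° → command heading 149.8°, groundspeed 137.3 kt
Leg 4: desired track 356.2°; wind correction -6.5° → command heading 349.7°, groundspeed 123.5 kt
Leg 5: desired track 51.9°; wind correction -4.8° → command heading 47.1°, groundspeed 137.2 kt
Leg 6: desired track 196.4°; wind correction +6.6° → command heading 203.0°, groundspeed 124.6 kt

Leg 1: heading=327.6°, groundspeed=118.3 kt
Leg 2: heading=81.4°, groundspeed=141.7 kt
Leg 3: heading=149.8°, groundspeed=137.3 kt
Leg 4: heading=349.7°, groundspeed=123.5 kt
Leg 5: heading=47.1°, groundspeed=137.2 kt
Leg 6: heading=203.0°, groundspeed=124.6 kt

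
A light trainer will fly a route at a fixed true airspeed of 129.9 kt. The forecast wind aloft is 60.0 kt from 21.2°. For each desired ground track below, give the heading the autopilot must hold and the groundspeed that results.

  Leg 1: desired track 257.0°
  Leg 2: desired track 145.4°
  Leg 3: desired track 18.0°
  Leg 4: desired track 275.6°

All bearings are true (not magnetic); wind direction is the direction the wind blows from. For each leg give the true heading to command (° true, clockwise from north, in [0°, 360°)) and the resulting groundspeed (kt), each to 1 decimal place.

Leg 1: desired track 257.0°; wind correction +22.5° → command heading 279.5°, groundspeed 153.8 kt
Leg 2: desired track 145.4°; wind correction -22.5° → command heading 122.9°, groundspeed 153.8 kt
Leg 3: desired track 18.0°; wind correction +1.5° → command heading 19.5°, groundspeed 70.0 kt
Leg 4: desired track 275.6°; wind correction +26.4° → command heading 302.0°, groundspeed 132.5 kt

Leg 1: heading=279.5°, groundspeed=153.8 kt
Leg 2: heading=122.9°, groundspeed=153.8 kt
Leg 3: heading=19.5°, groundspeed=70.0 kt
Leg 4: heading=302.0°, groundspeed=132.5 kt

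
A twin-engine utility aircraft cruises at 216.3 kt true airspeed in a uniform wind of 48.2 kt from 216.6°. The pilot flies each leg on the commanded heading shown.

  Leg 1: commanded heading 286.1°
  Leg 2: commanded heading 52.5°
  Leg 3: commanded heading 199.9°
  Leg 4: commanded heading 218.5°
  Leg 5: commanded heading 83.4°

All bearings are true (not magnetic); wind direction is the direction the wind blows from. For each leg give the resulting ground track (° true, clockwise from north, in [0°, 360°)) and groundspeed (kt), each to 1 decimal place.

Leg 1: track=298.9°, groundspeed=204.5 kt
Leg 2: track=49.6°, groundspeed=263.0 kt
Leg 3: track=195.2°, groundspeed=170.7 kt
Leg 4: track=219.0°, groundspeed=168.1 kt
Leg 5: track=75.4°, groundspeed=251.8 kt

Leg 1: heading 286.1°; drift +12.8° → track 298.9°, groundspeed 204.5 kt
Leg 2: heading 52.5°; drift -2.9° → track 49.6°, groundspeed 263.0 kt
Leg 3: heading 199.9°; drift -4.7° → track 195.2°, groundspeed 170.7 kt
Leg 4: heading 218.5°; drift +0.5° → track 219.0°, groundspeed 168.1 kt
Leg 5: heading 83.4°; drift -8.0° → track 75.4°, groundspeed 251.8 kt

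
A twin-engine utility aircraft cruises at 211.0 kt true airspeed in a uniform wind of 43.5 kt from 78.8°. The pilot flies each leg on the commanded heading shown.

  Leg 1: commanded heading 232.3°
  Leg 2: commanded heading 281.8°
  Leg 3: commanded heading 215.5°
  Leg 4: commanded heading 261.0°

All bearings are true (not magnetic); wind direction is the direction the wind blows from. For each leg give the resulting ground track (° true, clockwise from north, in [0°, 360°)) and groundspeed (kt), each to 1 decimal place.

Leg 1: heading 232.3°; drift +4.4° → track 236.7°, groundspeed 250.7 kt
Leg 2: heading 281.8°; drift -3.9° → track 277.9°, groundspeed 251.6 kt
Leg 3: heading 215.5°; drift +7.0° → track 222.5°, groundspeed 244.5 kt
Leg 4: heading 261.0°; drift -0.4° → track 260.6°, groundspeed 254.5 kt

Leg 1: track=236.7°, groundspeed=250.7 kt
Leg 2: track=277.9°, groundspeed=251.6 kt
Leg 3: track=222.5°, groundspeed=244.5 kt
Leg 4: track=260.6°, groundspeed=254.5 kt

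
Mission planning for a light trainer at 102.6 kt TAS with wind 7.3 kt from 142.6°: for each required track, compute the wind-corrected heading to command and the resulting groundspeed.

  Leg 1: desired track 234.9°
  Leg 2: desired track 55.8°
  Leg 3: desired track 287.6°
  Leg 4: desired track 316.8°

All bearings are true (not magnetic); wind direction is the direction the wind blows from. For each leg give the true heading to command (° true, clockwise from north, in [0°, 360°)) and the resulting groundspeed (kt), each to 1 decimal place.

Leg 1: heading=230.8°, groundspeed=102.6 kt
Leg 2: heading=59.9°, groundspeed=101.9 kt
Leg 3: heading=285.3°, groundspeed=108.5 kt
Leg 4: heading=316.4°, groundspeed=109.9 kt

Leg 1: desired track 234.9°; wind correction -4.1° → command heading 230.8°, groundspeed 102.6 kt
Leg 2: desired track 55.8°; wind correction +4.1° → command heading 59.9°, groundspeed 101.9 kt
Leg 3: desired track 287.6°; wind correction -2.3° → command heading 285.3°, groundspeed 108.5 kt
Leg 4: desired track 316.8°; wind correction -0.4° → command heading 316.4°, groundspeed 109.9 kt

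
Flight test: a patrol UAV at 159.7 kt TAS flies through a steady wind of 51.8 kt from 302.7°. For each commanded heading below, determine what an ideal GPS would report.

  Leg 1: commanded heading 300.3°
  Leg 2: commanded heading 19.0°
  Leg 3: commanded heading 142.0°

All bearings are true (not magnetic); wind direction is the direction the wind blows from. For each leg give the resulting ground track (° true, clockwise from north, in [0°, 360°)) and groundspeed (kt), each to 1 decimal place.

Leg 1: heading 300.3°; drift -1.2° → track 299.1°, groundspeed 108.0 kt
Leg 2: heading 19.0°; drift +18.8° → track 37.8°, groundspeed 155.8 kt
Leg 3: heading 142.0°; drift -4.7° → track 137.3°, groundspeed 209.3 kt

Leg 1: track=299.1°, groundspeed=108.0 kt
Leg 2: track=37.8°, groundspeed=155.8 kt
Leg 3: track=137.3°, groundspeed=209.3 kt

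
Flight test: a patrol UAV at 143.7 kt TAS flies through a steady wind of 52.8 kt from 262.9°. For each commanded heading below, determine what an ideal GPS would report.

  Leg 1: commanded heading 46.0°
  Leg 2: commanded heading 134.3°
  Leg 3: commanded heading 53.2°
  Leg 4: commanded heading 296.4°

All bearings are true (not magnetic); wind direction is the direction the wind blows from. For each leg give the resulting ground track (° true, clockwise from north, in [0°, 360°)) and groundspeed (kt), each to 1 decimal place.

Leg 1: heading 46.0°; drift +9.7° → track 55.7°, groundspeed 188.6 kt
Leg 2: heading 134.3°; drift -13.1° → track 121.2°, groundspeed 181.4 kt
Leg 3: heading 53.2°; drift +7.9° → track 61.1°, groundspeed 191.4 kt
Leg 4: heading 296.4°; drift +16.3° → track 312.7°, groundspeed 103.8 kt

Leg 1: track=55.7°, groundspeed=188.6 kt
Leg 2: track=121.2°, groundspeed=181.4 kt
Leg 3: track=61.1°, groundspeed=191.4 kt
Leg 4: track=312.7°, groundspeed=103.8 kt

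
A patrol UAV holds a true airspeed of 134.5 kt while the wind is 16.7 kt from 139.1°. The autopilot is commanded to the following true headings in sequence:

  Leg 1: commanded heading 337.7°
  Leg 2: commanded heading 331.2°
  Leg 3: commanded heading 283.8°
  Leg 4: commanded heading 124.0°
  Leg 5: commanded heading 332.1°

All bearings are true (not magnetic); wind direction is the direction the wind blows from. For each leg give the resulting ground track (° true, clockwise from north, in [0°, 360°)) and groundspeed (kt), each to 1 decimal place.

Leg 1: heading 337.7°; drift -2.0° → track 335.7°, groundspeed 150.4 kt
Leg 2: heading 331.2°; drift -1.3° → track 329.9°, groundspeed 150.9 kt
Leg 3: heading 283.8°; drift +3.7° → track 287.5°, groundspeed 148.4 kt
Leg 4: heading 124.0°; drift -2.1° → track 121.9°, groundspeed 118.5 kt
Leg 5: heading 332.1°; drift -1.4° → track 330.7°, groundspeed 150.8 kt

Leg 1: track=335.7°, groundspeed=150.4 kt
Leg 2: track=329.9°, groundspeed=150.9 kt
Leg 3: track=287.5°, groundspeed=148.4 kt
Leg 4: track=121.9°, groundspeed=118.5 kt
Leg 5: track=330.7°, groundspeed=150.8 kt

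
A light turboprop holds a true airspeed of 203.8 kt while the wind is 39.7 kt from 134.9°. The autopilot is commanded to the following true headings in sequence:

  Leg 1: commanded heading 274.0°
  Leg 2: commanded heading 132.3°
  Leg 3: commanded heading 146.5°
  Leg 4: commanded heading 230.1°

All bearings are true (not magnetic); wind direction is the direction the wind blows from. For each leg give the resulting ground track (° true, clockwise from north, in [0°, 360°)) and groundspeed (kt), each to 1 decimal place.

Leg 1: heading 274.0°; drift +6.3° → track 280.3°, groundspeed 235.2 kt
Leg 2: heading 132.3°; drift -0.6° → track 131.7°, groundspeed 164.2 kt
Leg 3: heading 146.5°; drift +2.8° → track 149.3°, groundspeed 165.1 kt
Leg 4: heading 230.1°; drift +10.8° → track 240.9°, groundspeed 211.1 kt

Leg 1: track=280.3°, groundspeed=235.2 kt
Leg 2: track=131.7°, groundspeed=164.2 kt
Leg 3: track=149.3°, groundspeed=165.1 kt
Leg 4: track=240.9°, groundspeed=211.1 kt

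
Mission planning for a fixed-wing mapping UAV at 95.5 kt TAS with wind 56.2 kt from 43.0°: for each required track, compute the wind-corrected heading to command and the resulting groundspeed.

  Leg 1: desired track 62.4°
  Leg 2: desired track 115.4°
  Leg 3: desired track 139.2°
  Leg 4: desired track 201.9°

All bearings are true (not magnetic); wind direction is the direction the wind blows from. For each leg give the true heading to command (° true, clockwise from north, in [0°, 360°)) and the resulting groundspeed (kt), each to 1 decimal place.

Leg 1: heading=51.1°, groundspeed=40.6 kt
Leg 2: heading=81.3°, groundspeed=62.1 kt
Leg 3: heading=103.4°, groundspeed=83.5 kt
Leg 4: heading=189.7°, groundspeed=145.8 kt

Leg 1: desired track 62.4°; wind correction -11.3° → command heading 51.1°, groundspeed 40.6 kt
Leg 2: desired track 115.4°; wind correction -34.1° → command heading 81.3°, groundspeed 62.1 kt
Leg 3: desired track 139.2°; wind correction -35.8° → command heading 103.4°, groundspeed 83.5 kt
Leg 4: desired track 201.9°; wind correction -12.2° → command heading 189.7°, groundspeed 145.8 kt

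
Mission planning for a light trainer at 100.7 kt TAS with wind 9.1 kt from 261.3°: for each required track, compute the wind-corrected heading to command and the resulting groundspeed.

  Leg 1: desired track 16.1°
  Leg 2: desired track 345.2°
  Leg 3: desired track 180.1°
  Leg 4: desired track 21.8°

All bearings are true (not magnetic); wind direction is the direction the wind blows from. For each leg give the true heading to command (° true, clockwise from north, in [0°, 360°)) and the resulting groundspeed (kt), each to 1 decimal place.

Leg 1: heading=11.4°, groundspeed=104.2 kt
Leg 2: heading=340.0°, groundspeed=99.3 kt
Leg 3: heading=185.2°, groundspeed=98.9 kt
Leg 4: heading=17.3°, groundspeed=105.0 kt

Leg 1: desired track 16.1°; wind correction -4.7° → command heading 11.4°, groundspeed 104.2 kt
Leg 2: desired track 345.2°; wind correction -5.2° → command heading 340.0°, groundspeed 99.3 kt
Leg 3: desired track 180.1°; wind correction +5.1° → command heading 185.2°, groundspeed 98.9 kt
Leg 4: desired track 21.8°; wind correction -4.5° → command heading 17.3°, groundspeed 105.0 kt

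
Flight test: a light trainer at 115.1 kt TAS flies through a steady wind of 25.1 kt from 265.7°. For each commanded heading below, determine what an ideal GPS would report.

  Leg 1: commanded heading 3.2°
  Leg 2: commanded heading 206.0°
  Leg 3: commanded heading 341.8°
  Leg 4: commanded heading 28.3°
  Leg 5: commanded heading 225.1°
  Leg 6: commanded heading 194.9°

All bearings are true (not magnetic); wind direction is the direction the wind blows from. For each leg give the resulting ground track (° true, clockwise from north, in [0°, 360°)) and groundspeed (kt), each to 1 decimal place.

Leg 1: heading 3.2°; drift +11.9° → track 15.1°, groundspeed 121.0 kt
Leg 2: heading 206.0°; drift -11.9° → track 194.1°, groundspeed 104.7 kt
Leg 3: heading 341.8°; drift +12.6° → track 354.4°, groundspeed 111.8 kt
Leg 4: heading 28.3°; drift +9.3° → track 37.6°, groundspeed 130.3 kt
Leg 5: heading 225.1°; drift -9.7° → track 215.4°, groundspeed 97.4 kt
Leg 6: heading 194.9°; drift -12.5° → track 182.4°, groundspeed 109.4 kt

Leg 1: track=15.1°, groundspeed=121.0 kt
Leg 2: track=194.1°, groundspeed=104.7 kt
Leg 3: track=354.4°, groundspeed=111.8 kt
Leg 4: track=37.6°, groundspeed=130.3 kt
Leg 5: track=215.4°, groundspeed=97.4 kt
Leg 6: track=182.4°, groundspeed=109.4 kt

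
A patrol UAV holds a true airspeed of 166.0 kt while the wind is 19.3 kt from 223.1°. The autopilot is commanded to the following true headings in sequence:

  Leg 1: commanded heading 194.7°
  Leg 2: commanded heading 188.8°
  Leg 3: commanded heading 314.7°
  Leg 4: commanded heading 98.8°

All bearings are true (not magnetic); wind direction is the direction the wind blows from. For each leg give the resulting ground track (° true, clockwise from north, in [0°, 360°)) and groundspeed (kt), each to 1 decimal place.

Leg 1: track=191.2°, groundspeed=149.3 kt
Leg 2: track=184.7°, groundspeed=150.4 kt
Leg 3: track=321.3°, groundspeed=167.7 kt
Leg 4: track=93.6°, groundspeed=177.6 kt

Leg 1: heading 194.7°; drift -3.5° → track 191.2°, groundspeed 149.3 kt
Leg 2: heading 188.8°; drift -4.1° → track 184.7°, groundspeed 150.4 kt
Leg 3: heading 314.7°; drift +6.6° → track 321.3°, groundspeed 167.7 kt
Leg 4: heading 98.8°; drift -5.2° → track 93.6°, groundspeed 177.6 kt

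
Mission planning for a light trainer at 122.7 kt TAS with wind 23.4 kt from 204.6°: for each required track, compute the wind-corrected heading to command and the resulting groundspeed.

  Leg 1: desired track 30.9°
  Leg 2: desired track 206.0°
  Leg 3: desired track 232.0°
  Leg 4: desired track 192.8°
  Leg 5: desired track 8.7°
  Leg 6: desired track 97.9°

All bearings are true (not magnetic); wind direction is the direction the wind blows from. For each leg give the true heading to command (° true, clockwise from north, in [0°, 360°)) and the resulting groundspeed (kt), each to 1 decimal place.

Leg 1: heading=32.1°, groundspeed=145.9 kt
Leg 2: heading=205.7°, groundspeed=99.3 kt
Leg 3: heading=227.0°, groundspeed=101.5 kt
Leg 4: heading=195.0°, groundspeed=99.7 kt
Leg 5: heading=5.7°, groundspeed=145.0 kt
Leg 6: heading=108.4°, groundspeed=127.4 kt

Leg 1: desired track 30.9°; wind correction +1.2° → command heading 32.1°, groundspeed 145.9 kt
Leg 2: desired track 206.0°; wind correction -0.3° → command heading 205.7°, groundspeed 99.3 kt
Leg 3: desired track 232.0°; wind correction -5.0° → command heading 227.0°, groundspeed 101.5 kt
Leg 4: desired track 192.8°; wind correction +2.2° → command heading 195.0°, groundspeed 99.7 kt
Leg 5: desired track 8.7°; wind correction -3.0° → command heading 5.7°, groundspeed 145.0 kt
Leg 6: desired track 97.9°; wind correction +10.5° → command heading 108.4°, groundspeed 127.4 kt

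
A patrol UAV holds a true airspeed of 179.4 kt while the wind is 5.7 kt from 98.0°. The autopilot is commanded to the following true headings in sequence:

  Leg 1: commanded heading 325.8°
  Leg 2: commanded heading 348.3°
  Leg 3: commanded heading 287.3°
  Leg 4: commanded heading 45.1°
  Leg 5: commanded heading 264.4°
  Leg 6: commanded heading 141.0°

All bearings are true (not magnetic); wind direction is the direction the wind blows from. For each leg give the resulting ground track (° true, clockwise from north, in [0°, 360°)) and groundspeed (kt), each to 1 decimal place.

Leg 1: heading 325.8°; drift -1.3° → track 324.5°, groundspeed 183.3 kt
Leg 2: heading 348.3°; drift -1.7° → track 346.6°, groundspeed 181.4 kt
Leg 3: heading 287.3°; drift -0.3° → track 287.0°, groundspeed 185.0 kt
Leg 4: heading 45.1°; drift -1.5° → track 43.6°, groundspeed 176.0 kt
Leg 5: heading 264.4°; drift +0.4° → track 264.8°, groundspeed 184.9 kt
Leg 6: heading 141.0°; drift +1.3° → track 142.3°, groundspeed 175.3 kt

Leg 1: track=324.5°, groundspeed=183.3 kt
Leg 2: track=346.6°, groundspeed=181.4 kt
Leg 3: track=287.0°, groundspeed=185.0 kt
Leg 4: track=43.6°, groundspeed=176.0 kt
Leg 5: track=264.8°, groundspeed=184.9 kt
Leg 6: track=142.3°, groundspeed=175.3 kt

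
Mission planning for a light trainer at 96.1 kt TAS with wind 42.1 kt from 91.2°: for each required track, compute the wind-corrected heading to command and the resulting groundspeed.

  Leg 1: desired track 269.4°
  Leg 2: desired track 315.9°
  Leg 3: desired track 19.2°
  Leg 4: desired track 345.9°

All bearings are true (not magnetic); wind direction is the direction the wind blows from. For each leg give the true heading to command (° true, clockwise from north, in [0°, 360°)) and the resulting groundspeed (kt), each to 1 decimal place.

Leg 1: heading=268.6°, groundspeed=138.2 kt
Leg 2: heading=333.8°, groundspeed=121.3 kt
Leg 3: heading=43.8°, groundspeed=74.4 kt
Leg 4: heading=10.9°, groundspeed=98.2 kt

Leg 1: desired track 269.4°; wind correction -0.8° → command heading 268.6°, groundspeed 138.2 kt
Leg 2: desired track 315.9°; wind correction +17.9° → command heading 333.8°, groundspeed 121.3 kt
Leg 3: desired track 19.2°; wind correction +24.6° → command heading 43.8°, groundspeed 74.4 kt
Leg 4: desired track 345.9°; wind correction +25.0° → command heading 10.9°, groundspeed 98.2 kt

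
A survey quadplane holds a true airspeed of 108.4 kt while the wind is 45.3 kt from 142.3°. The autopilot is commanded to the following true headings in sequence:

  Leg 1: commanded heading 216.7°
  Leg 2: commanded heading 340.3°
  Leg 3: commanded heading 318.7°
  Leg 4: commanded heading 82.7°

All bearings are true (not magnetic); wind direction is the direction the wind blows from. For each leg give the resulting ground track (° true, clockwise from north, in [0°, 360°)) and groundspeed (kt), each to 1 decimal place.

Leg 1: track=241.1°, groundspeed=105.6 kt
Leg 2: track=335.0°, groundspeed=152.1 kt
Leg 3: track=319.8°, groundspeed=153.6 kt
Leg 4: track=58.1°, groundspeed=94.0 kt

Leg 1: heading 216.7°; drift +24.4° → track 241.1°, groundspeed 105.6 kt
Leg 2: heading 340.3°; drift -5.3° → track 335.0°, groundspeed 152.1 kt
Leg 3: heading 318.7°; drift +1.1° → track 319.8°, groundspeed 153.6 kt
Leg 4: heading 82.7°; drift -24.6° → track 58.1°, groundspeed 94.0 kt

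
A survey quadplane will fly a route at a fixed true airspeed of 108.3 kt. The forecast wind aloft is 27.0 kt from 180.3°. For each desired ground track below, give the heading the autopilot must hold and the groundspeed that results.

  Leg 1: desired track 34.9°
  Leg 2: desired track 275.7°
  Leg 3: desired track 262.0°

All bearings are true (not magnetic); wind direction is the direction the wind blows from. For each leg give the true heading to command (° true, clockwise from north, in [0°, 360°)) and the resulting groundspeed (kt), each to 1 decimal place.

Leg 1: heading=43.0°, groundspeed=129.4 kt
Leg 2: heading=261.3°, groundspeed=107.5 kt
Leg 3: heading=247.7°, groundspeed=101.1 kt

Leg 1: desired track 34.9°; wind correction +8.1° → command heading 43.0°, groundspeed 129.4 kt
Leg 2: desired track 275.7°; wind correction -14.4° → command heading 261.3°, groundspeed 107.5 kt
Leg 3: desired track 262.0°; wind correction -14.3° → command heading 247.7°, groundspeed 101.1 kt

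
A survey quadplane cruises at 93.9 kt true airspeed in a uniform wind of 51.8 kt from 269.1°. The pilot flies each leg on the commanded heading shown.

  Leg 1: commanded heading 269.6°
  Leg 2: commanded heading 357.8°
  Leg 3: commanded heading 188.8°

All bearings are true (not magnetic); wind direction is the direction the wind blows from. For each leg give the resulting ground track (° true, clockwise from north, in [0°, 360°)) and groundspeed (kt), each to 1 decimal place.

Leg 1: heading 269.6°; drift +0.6° → track 270.2°, groundspeed 42.1 kt
Leg 2: heading 357.8°; drift +29.2° → track 27.0°, groundspeed 106.2 kt
Leg 3: heading 188.8°; drift -30.9° → track 157.9°, groundspeed 99.3 kt

Leg 1: track=270.2°, groundspeed=42.1 kt
Leg 2: track=27.0°, groundspeed=106.2 kt
Leg 3: track=157.9°, groundspeed=99.3 kt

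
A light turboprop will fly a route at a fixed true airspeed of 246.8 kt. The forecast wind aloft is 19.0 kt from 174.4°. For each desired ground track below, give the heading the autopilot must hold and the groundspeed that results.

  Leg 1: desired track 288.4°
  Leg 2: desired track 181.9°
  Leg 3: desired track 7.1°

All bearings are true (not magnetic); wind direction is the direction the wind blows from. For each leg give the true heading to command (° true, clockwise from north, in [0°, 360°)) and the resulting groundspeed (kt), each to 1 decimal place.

Leg 1: desired track 288.4°; wind correction -4.0° → command heading 284.4°, groundspeed 253.9 kt
Leg 2: desired track 181.9°; wind correction -0.6° → command heading 181.3°, groundspeed 228.0 kt
Leg 3: desired track 7.1°; wind correction +1.0° → command heading 8.1°, groundspeed 265.3 kt

Leg 1: heading=284.4°, groundspeed=253.9 kt
Leg 2: heading=181.3°, groundspeed=228.0 kt
Leg 3: heading=8.1°, groundspeed=265.3 kt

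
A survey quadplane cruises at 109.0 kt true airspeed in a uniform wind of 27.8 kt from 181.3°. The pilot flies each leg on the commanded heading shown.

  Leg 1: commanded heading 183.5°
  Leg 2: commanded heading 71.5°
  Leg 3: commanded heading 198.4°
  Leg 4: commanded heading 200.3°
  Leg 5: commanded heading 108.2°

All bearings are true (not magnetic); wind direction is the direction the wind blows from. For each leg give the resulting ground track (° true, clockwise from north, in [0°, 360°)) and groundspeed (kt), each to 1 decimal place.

Leg 1: heading 183.5°; drift +0.8° → track 184.3°, groundspeed 81.2 kt
Leg 2: heading 71.5°; drift -12.5° → track 59.0°, groundspeed 121.3 kt
Leg 3: heading 198.4°; drift +5.7° → track 204.1°, groundspeed 82.8 kt
Leg 4: heading 200.3°; drift +6.2° → track 206.5°, groundspeed 83.2 kt
Leg 5: heading 108.2°; drift -14.8° → track 93.4°, groundspeed 104.4 kt

Leg 1: track=184.3°, groundspeed=81.2 kt
Leg 2: track=59.0°, groundspeed=121.3 kt
Leg 3: track=204.1°, groundspeed=82.8 kt
Leg 4: track=206.5°, groundspeed=83.2 kt
Leg 5: track=93.4°, groundspeed=104.4 kt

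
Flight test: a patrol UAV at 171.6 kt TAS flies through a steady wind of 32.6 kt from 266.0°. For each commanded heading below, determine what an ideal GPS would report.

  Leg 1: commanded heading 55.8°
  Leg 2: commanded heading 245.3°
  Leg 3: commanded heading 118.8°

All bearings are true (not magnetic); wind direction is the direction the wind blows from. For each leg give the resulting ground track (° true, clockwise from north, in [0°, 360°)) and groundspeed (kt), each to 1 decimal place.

Leg 1: heading 55.8°; drift +4.7° → track 60.5°, groundspeed 200.4 kt
Leg 2: heading 245.3°; drift -4.7° → track 240.6°, groundspeed 141.6 kt
Leg 3: heading 118.8°; drift -5.1° → track 113.7°, groundspeed 199.8 kt

Leg 1: track=60.5°, groundspeed=200.4 kt
Leg 2: track=240.6°, groundspeed=141.6 kt
Leg 3: track=113.7°, groundspeed=199.8 kt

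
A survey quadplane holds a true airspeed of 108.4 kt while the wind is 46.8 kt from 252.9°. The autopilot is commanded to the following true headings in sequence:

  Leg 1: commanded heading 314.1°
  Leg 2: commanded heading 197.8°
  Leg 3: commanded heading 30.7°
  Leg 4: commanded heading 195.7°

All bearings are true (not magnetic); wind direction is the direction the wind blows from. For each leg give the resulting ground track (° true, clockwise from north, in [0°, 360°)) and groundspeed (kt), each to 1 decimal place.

Leg 1: track=339.6°, groundspeed=95.1 kt
Leg 2: track=172.6°, groundspeed=90.2 kt
Leg 3: track=43.1°, groundspeed=146.5 kt
Leg 4: track=170.4°, groundspeed=91.9 kt

Leg 1: heading 314.1°; drift +25.5° → track 339.6°, groundspeed 95.1 kt
Leg 2: heading 197.8°; drift -25.2° → track 172.6°, groundspeed 90.2 kt
Leg 3: heading 30.7°; drift +12.4° → track 43.1°, groundspeed 146.5 kt
Leg 4: heading 195.7°; drift -25.3° → track 170.4°, groundspeed 91.9 kt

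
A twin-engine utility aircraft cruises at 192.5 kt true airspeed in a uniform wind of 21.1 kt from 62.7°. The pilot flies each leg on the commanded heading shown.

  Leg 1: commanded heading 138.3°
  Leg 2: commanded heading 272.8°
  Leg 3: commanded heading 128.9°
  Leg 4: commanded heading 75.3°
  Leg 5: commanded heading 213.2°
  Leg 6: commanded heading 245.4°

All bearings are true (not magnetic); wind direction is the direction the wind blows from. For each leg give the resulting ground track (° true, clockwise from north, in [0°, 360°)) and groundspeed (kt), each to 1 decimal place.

Leg 1: track=144.5°, groundspeed=188.4 kt
Leg 2: track=269.9°, groundspeed=211.0 kt
Leg 3: track=134.9°, groundspeed=185.0 kt
Leg 4: track=76.8°, groundspeed=172.0 kt
Leg 5: track=216.0°, groundspeed=211.1 kt
Leg 6: track=245.1°, groundspeed=213.6 kt

Leg 1: heading 138.3°; drift +6.2° → track 144.5°, groundspeed 188.4 kt
Leg 2: heading 272.8°; drift -2.9° → track 269.9°, groundspeed 211.0 kt
Leg 3: heading 128.9°; drift +6.0° → track 134.9°, groundspeed 185.0 kt
Leg 4: heading 75.3°; drift +1.5° → track 76.8°, groundspeed 172.0 kt
Leg 5: heading 213.2°; drift +2.8° → track 216.0°, groundspeed 211.1 kt
Leg 6: heading 245.4°; drift -0.3° → track 245.1°, groundspeed 213.6 kt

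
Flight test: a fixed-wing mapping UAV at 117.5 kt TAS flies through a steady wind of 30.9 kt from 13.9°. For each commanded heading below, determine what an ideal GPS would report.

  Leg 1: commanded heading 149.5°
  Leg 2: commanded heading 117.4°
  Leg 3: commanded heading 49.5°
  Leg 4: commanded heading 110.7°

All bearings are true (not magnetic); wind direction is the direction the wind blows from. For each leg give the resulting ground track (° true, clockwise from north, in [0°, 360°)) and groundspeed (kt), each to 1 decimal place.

Leg 1: heading 149.5°; drift +8.8° → track 158.3°, groundspeed 141.2 kt
Leg 2: heading 117.4°; drift +13.5° → track 130.9°, groundspeed 128.3 kt
Leg 3: heading 49.5°; drift +11.0° → track 60.5°, groundspeed 94.1 kt
Leg 4: heading 110.7°; drift +14.2° → track 124.9°, groundspeed 125.0 kt

Leg 1: track=158.3°, groundspeed=141.2 kt
Leg 2: track=130.9°, groundspeed=128.3 kt
Leg 3: track=60.5°, groundspeed=94.1 kt
Leg 4: track=124.9°, groundspeed=125.0 kt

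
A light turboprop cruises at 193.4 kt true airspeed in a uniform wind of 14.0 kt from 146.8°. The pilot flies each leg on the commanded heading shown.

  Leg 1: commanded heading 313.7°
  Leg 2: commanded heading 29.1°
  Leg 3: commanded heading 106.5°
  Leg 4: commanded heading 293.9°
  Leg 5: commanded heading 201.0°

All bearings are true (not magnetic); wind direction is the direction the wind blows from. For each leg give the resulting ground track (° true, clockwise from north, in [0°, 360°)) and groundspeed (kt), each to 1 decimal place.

Leg 1: heading 313.7°; drift +0.9° → track 314.6°, groundspeed 207.1 kt
Leg 2: heading 29.1°; drift -3.5° → track 25.6°, groundspeed 200.3 kt
Leg 3: heading 106.5°; drift -2.8° → track 103.7°, groundspeed 182.9 kt
Leg 4: heading 293.9°; drift +2.1° → track 296.0°, groundspeed 205.3 kt
Leg 5: heading 201.0°; drift +3.5° → track 204.5°, groundspeed 185.6 kt

Leg 1: track=314.6°, groundspeed=207.1 kt
Leg 2: track=25.6°, groundspeed=200.3 kt
Leg 3: track=103.7°, groundspeed=182.9 kt
Leg 4: track=296.0°, groundspeed=205.3 kt
Leg 5: track=204.5°, groundspeed=185.6 kt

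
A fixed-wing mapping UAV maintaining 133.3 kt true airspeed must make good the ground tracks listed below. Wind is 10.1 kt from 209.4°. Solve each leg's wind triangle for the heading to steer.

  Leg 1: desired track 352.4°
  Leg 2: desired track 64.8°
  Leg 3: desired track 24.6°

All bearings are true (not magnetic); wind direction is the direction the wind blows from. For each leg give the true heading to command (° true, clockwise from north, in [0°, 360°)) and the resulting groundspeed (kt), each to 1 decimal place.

Leg 1: desired track 352.4°; wind correction -2.6° → command heading 349.8°, groundspeed 141.2 kt
Leg 2: desired track 64.8°; wind correction +2.5° → command heading 67.3°, groundspeed 141.4 kt
Leg 3: desired track 24.6°; wind correction -0.4° → command heading 24.2°, groundspeed 143.4 kt

Leg 1: heading=349.8°, groundspeed=141.2 kt
Leg 2: heading=67.3°, groundspeed=141.4 kt
Leg 3: heading=24.2°, groundspeed=143.4 kt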